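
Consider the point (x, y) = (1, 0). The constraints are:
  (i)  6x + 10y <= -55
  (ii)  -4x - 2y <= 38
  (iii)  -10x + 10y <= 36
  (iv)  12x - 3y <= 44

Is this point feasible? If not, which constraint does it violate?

Constraint (i): 6x + 10y = 6, which is not ≤ -55. All other constraints are satisfied.

not feasible — violates (i)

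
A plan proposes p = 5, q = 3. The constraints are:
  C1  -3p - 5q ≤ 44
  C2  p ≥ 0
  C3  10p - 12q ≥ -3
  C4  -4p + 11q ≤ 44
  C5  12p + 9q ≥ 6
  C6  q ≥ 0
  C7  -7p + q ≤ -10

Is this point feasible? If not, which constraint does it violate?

feasible

C1: -30 ≤ 44 ✓
C2: 5 ≥ 0 ✓
C3: 14 ≥ -3 ✓
C4: 13 ≤ 44 ✓
C5: 87 ≥ 6 ✓
C6: 3 ≥ 0 ✓
C7: -32 ≤ -10 ✓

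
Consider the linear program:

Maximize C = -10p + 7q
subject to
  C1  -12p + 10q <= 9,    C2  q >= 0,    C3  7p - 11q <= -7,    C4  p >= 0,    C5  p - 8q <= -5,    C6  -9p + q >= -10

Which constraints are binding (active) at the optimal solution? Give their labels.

Vertices and C = -10p + 7q:
  (0, 9/10) → C = 63/10
  (109/78, 67/26) → C = 317/78
  (0, 7/11) → C = 49/11
  (117/92, 133/92) → C = -239/92

The maximum is at (0, 9/10). Substituting into each constraint, equality holds for C1 and C4; the remaining constraints have slack.

C1 and C4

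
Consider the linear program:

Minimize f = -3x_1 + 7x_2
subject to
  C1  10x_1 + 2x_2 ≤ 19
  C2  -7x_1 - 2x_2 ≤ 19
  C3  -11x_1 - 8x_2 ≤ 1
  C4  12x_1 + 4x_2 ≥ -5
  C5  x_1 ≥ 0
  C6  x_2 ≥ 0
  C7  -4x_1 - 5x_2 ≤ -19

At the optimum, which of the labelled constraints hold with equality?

C1 and C7

Corner points and f = -3x_1 + 7x_2:
  (0, 19/2) → f = 133/2
  (19/14, 19/7) → f = 209/14
  (0, 19/5) → f = 133/5

The minimum is at (19/14, 19/7). Substituting into each constraint, equality holds for C1 and C7; the remaining constraints have slack.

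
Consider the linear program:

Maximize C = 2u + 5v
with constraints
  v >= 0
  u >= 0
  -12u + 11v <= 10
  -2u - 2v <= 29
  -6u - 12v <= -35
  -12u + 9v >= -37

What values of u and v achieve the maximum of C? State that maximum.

u = 497/24, v = 47/2, maximum C = 1907/12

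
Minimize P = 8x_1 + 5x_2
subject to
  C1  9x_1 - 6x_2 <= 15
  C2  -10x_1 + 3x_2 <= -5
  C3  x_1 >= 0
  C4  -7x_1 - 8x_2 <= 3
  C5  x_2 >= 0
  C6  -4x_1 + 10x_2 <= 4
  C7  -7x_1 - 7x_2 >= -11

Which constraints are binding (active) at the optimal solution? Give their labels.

Corner points and P = 8x_1 + 5x_2:
  (1/2, 0) → P = 4
  (31/44, 15/22) → P = 199/22
  (11/7, 0) → P = 88/7
  (41/49, 36/49) → P = 508/49

The minimum is at (1/2, 0). Substituting into each constraint, equality holds for C2 and C5; the remaining constraints have slack.

C2 and C5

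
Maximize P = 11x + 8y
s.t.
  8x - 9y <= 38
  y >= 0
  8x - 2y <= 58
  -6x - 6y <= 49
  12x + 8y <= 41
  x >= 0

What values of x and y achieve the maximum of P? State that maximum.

Extreme points and P = 11x + 8y:
  (41/12, 0) → P = 451/12
  (0, 0) → P = 0
  (0, 41/8) → P = 41

The optimum lies where 12x + 8y = 41 and x = 0.
Solving simultaneously gives x = 0, y = 41/8.

x = 0, y = 41/8, maximum P = 41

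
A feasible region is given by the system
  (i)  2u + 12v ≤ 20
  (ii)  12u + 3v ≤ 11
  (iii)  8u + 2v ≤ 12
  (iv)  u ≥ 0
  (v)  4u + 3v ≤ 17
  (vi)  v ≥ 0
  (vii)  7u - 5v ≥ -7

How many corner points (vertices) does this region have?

5

Pairwise boundary intersections that survive every other constraint:
  (12/23, 109/69)
  (8/47, 77/47)
  (11/12, 0)
  (0, 0)
  (0, 7/5)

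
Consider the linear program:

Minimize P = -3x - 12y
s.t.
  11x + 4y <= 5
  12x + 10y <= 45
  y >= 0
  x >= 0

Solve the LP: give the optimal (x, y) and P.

x = 0, y = 5/4, minimum P = -15

Corner points and P = -3x - 12y:
  (5/11, 0) → P = -15/11
  (0, 5/4) → P = -15
  (0, 0) → P = 0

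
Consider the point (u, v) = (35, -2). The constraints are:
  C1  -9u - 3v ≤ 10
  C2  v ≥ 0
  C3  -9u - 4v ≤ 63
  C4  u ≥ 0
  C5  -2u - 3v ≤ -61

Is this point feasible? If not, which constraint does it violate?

not feasible — violates C2

Constraint C2: v = -2, which is not ≥ 0. All other constraints are satisfied.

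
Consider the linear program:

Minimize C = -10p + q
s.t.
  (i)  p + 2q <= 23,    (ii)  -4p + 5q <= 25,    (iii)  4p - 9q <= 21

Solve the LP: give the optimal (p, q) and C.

Corner points and C = -10p + q:
  (5, 9) → C = -41
  (249/17, 71/17) → C = -2419/17
  (-165/8, -23/2) → C = 779/4

The optimum lies where p + 2q = 23 and 4p - 9q = 21.
Solving simultaneously gives p = 249/17, q = 71/17.

p = 249/17, q = 71/17, minimum C = -2419/17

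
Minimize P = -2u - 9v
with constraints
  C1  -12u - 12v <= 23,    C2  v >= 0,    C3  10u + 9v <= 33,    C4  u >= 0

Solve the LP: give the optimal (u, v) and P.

Feasible corners and P = -2u - 9v:
  (33/10, 0) → P = -33/5
  (0, 0) → P = 0
  (0, 11/3) → P = -33

The binding constraints are 10u + 9v = 33 and u = 0.
Solving simultaneously gives u = 0, v = 11/3.

u = 0, v = 11/3, minimum P = -33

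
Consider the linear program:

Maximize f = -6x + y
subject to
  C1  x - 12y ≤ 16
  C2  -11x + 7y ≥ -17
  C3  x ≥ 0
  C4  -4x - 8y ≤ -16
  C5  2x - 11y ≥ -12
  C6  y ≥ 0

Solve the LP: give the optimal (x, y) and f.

x = 4/3, y = 4/3, maximum f = -20/3

Extreme points and f = -6x + y:
  (62/29, 27/29) → f = -345/29
  (271/107, 166/107) → f = -1460/107
  (4/3, 4/3) → f = -20/3

At the optimal vertex, -4x - 8y = -16 and 2x - 11y = -12.
Solving simultaneously gives x = 4/3, y = 4/3.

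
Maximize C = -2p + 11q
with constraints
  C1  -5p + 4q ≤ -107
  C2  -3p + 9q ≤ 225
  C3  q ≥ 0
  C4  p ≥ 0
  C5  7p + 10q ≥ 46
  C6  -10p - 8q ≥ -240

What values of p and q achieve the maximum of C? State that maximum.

p = 227/10, q = 13/8, maximum C = -1101/40

Vertices and C = -2p + 11q:
  (107/5, 0) → C = -214/5
  (227/10, 13/8) → C = -1101/40
  (24, 0) → C = -48

The binding constraints are -5p + 4q = -107 and -10p - 8q = -240.
Solving simultaneously gives p = 227/10, q = 13/8.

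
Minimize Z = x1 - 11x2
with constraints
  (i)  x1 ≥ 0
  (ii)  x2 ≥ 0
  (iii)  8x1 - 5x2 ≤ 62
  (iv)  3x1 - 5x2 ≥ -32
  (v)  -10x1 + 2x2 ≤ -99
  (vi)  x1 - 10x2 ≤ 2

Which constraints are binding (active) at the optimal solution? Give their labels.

(iii) and (iv)

Extreme points and Z = x1 - 11x2:
  (94/5, 442/25) → Z = -4392/25
  (371/34, 86/17) → Z = -1521/34
  (559/44, 617/44) → Z = -1557/11

The minimum is at (94/5, 442/25). Substituting into each constraint, equality holds for (iii) and (iv); the remaining constraints have slack.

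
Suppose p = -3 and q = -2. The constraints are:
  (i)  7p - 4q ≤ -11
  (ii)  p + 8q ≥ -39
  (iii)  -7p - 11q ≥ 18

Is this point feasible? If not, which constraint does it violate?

feasible

(i): -13 ≤ -11 ✓
(ii): -19 ≥ -39 ✓
(iii): 43 ≥ 18 ✓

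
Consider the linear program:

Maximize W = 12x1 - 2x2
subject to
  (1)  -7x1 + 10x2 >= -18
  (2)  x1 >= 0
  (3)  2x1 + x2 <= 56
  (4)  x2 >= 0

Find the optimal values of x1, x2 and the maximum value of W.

x1 = 578/27, x2 = 356/27, maximum W = 6224/27

Vertices and W = 12x1 - 2x2:
  (578/27, 356/27) → W = 6224/27
  (18/7, 0) → W = 216/7
  (0, 56) → W = -112
  (0, 0) → W = 0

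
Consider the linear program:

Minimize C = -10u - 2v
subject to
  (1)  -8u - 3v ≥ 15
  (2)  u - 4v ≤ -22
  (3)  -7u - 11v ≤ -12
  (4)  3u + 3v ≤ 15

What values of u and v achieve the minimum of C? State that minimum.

u = -18/5, v = 23/5, minimum C = 134/5

The feasible region is unbounded (it extends along (-11, 7), (-1, 1)), but C strictly increases along every unbounded feasible direction, so there is no improving ray and the minimum is attained at a vertex.

The binding constraints are -8u - 3v = 15 and u - 4v = -22.
Solving simultaneously gives u = -18/5, v = 23/5.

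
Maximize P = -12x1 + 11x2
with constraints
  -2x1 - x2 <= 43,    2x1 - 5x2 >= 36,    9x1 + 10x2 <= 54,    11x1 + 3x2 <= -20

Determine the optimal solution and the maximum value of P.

x1 = -179/12, x2 = -79/6, maximum P = 205/6

Extreme points and P = -12x1 + 11x2:
  (-179/12, -79/6) → P = 205/6
  (109/5, -433/5) → P = -6071/5
  (8/61, -436/61) → P = -4892/61

The binding constraints are -2x1 - x2 = 43 and 2x1 - 5x2 = 36.
Solving simultaneously gives x1 = -179/12, x2 = -79/6.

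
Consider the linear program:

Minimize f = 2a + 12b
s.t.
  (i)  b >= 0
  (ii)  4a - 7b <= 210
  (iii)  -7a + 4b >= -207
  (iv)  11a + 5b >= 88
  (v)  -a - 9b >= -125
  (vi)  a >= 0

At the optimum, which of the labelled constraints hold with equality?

Feasible corners and f = 2a + 12b:
  (207/7, 0) → f = 414/7
  (8, 0) → f = 16
  (2363/67, 668/67) → f = 12742/67
  (167/94, 1287/94) → f = 7889/47

The minimum is at (8, 0). Substituting into each constraint, equality holds for (i) and (iv); the remaining constraints have slack.

(i) and (iv)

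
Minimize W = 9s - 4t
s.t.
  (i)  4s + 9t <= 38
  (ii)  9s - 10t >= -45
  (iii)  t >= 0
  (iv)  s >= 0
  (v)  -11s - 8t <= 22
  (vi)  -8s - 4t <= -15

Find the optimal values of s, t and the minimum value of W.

s = 0, t = 38/9, minimum W = -152/9

Extreme points and W = 9s - 4t:
  (19/2, 0) → W = 171/2
  (0, 38/9) → W = -152/9
  (15/8, 0) → W = 135/8
  (0, 15/4) → W = -15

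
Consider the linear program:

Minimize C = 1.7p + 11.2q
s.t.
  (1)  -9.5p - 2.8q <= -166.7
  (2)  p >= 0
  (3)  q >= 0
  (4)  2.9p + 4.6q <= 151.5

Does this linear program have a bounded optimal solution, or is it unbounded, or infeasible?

Corner points and C = 1.7p + 11.2q:
  (1667/95, 0) → C = 28339/950
  (17131/1779, 47791/1779) → C = 1881273/5930
  (1515/29, 0) → C = 5151/58
The feasible region has finitely many vertices and no improving ray; the minimum is 28339/950 at (1667/95, 0).

bounded optimum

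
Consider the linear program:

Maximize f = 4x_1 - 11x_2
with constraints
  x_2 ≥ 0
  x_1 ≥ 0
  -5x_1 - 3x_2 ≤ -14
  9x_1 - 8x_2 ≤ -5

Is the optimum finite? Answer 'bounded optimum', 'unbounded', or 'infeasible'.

bounded optimum

Feasible corners and f = 4x_1 - 11x_2:
  (0, 14/3) → f = -154/3
  (97/67, 151/67) → f = -19
The feasible region has finitely many vertices and no improving ray; the maximum is -19 at (97/67, 151/67).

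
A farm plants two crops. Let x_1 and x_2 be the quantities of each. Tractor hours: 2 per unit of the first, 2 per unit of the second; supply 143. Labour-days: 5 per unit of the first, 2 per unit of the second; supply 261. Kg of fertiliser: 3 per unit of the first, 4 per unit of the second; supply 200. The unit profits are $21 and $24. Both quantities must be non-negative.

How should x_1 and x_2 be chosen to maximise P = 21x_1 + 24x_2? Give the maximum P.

Vertices and P = 21x_1 + 24x_2:
  (0, 0) → P = 0
  (0, 50) → P = 1200
  (261/5, 0) → P = 5481/5
  (46, 31/2) → P = 1338

At the optimal vertex, 5x_1 + 2x_2 = 261 and 3x_1 + 4x_2 = 200.
Solving simultaneously gives x_1 = 46, x_2 = 31/2.

x_1 = 46, x_2 = 31/2, maximum P = 1338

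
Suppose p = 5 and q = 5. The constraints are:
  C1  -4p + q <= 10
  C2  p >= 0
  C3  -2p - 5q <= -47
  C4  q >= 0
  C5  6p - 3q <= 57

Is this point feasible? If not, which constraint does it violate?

Constraint C3: -2p - 5q = -35, which is not ≤ -47. All other constraints are satisfied.

not feasible — violates C3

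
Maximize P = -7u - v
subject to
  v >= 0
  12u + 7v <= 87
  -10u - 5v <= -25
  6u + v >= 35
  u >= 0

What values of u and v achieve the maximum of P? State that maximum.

The optimum lies where 12u + 7v = 87 and 6u + v = 35.
Solving simultaneously gives u = 79/15, v = 17/5.

u = 79/15, v = 17/5, maximum P = -604/15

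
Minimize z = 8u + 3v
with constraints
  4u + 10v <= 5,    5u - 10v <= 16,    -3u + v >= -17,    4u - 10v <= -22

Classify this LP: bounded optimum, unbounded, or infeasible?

From the feasible point (-17/8, 27/20), moving in the direction (-10, -4) keeps every constraint satisfied while z decreases without bound.

unbounded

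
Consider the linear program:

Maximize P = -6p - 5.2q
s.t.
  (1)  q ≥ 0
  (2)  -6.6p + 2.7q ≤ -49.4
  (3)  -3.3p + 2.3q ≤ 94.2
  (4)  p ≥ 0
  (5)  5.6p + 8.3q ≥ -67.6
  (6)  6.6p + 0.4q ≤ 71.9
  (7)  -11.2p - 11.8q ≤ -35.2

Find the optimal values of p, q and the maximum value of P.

p = 247/33, q = 0, maximum P = -494/11

Feasible corners and P = -6p - 5.2q:
  (247/33, 0) → P = -494/11
  (719/66, 0) → P = -719/11
  (21389/2046, 225/31) → P = -34259/341

The optimum lies where q = 0 and -6.6p + 2.7q = -49.4.
Solving simultaneously gives p = 247/33, q = 0.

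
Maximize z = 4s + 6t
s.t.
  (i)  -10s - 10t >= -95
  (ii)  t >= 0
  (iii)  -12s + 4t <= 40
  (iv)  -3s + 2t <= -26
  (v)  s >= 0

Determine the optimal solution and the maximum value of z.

s = 9, t = 1/2, maximum z = 39

Feasible corners and z = 4s + 6t:
  (19/2, 0) → z = 38
  (9, 1/2) → z = 39
  (26/3, 0) → z = 104/3

The optimum lies where -10s - 10t = -95 and -3s + 2t = -26.
Solving simultaneously gives s = 9, t = 1/2.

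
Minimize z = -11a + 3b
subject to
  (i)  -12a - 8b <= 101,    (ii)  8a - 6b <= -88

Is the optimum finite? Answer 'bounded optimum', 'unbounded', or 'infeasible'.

From the feasible point (-655/68, 31/17), moving in the direction (6, 8) keeps every constraint satisfied while z decreases without bound.

unbounded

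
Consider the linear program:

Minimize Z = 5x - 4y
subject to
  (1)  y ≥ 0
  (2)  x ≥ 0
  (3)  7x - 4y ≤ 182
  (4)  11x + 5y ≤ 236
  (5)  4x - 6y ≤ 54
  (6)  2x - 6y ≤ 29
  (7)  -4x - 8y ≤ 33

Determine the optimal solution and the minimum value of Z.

x = 0, y = 236/5, minimum Z = -944/5

Vertices and Z = 5x - 4y:
  (0, 0) → Z = 0
  (27/2, 0) → Z = 135/2
  (0, 236/5) → Z = -944/5
  (843/43, 175/43) → Z = 3515/43

The optimum lies where x = 0 and 11x + 5y = 236.
Solving simultaneously gives x = 0, y = 236/5.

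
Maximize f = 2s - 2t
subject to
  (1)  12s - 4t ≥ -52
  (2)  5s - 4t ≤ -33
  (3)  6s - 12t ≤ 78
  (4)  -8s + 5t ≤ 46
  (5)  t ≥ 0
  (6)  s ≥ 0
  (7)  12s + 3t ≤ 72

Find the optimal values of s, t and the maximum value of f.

s = 0, t = 33/4, maximum f = -33/2

Feasible corners and f = 2s - 2t:
  (0, 33/4) → f = -33/2
  (3, 12) → f = -18
  (0, 46/5) → f = -92/5
  (37/14, 94/7) → f = -151/7

The optimum lies where 5s - 4t = -33 and s = 0.
Solving simultaneously gives s = 0, t = 33/4.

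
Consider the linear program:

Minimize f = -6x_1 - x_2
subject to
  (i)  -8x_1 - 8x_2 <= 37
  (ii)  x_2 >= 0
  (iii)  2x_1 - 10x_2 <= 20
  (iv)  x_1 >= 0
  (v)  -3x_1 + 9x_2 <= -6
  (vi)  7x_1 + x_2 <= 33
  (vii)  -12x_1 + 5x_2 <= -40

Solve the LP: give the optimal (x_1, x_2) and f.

Feasible corners and f = -6x_1 - x_2:
  (33/7, 0) → f = -198/7
  (10/3, 0) → f = -20
  (101/22, 19/22) → f = -625/22
  (110/31, 16/31) → f = -676/31

At the optimal vertex, -3x_1 + 9x_2 = -6 and 7x_1 + x_2 = 33.
Solving simultaneously gives x_1 = 101/22, x_2 = 19/22.

x_1 = 101/22, x_2 = 19/22, minimum f = -625/22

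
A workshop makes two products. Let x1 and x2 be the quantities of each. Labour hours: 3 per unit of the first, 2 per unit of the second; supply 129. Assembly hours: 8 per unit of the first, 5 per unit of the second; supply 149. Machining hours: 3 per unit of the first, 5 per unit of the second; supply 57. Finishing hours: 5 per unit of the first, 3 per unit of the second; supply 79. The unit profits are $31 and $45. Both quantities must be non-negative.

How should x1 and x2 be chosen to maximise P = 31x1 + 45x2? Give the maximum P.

x1 = 14, x2 = 3, maximum P = 569

Vertices and P = 31x1 + 45x2:
  (0, 0) → P = 0
  (0, 57/5) → P = 513
  (79/5, 0) → P = 2449/5
  (14, 3) → P = 569

The optimum lies where 3x1 + 5x2 = 57 and 5x1 + 3x2 = 79.
Solving simultaneously gives x1 = 14, x2 = 3.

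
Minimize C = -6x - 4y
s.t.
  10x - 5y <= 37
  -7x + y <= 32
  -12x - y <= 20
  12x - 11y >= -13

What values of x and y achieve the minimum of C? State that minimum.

x = 236/25, y = 287/25, minimum C = -2564/25

Vertices and C = -6x - 4y:
  (-9/10, -46/5) → C = 211/5
  (236/25, 287/25) → C = -2564/25
  (-233/144, -7/12) → C = 289/24

The binding constraints are 10x - 5y = 37 and 12x - 11y = -13.
Solving simultaneously gives x = 236/25, y = 287/25.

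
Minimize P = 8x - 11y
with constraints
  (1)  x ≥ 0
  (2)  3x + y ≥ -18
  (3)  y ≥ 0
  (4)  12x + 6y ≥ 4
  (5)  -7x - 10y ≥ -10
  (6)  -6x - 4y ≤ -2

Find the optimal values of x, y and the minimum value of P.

x = 0, y = 1, minimum P = -11

Feasible corners and P = 8x - 11y:
  (0, 2/3) → P = -22/3
  (0, 1) → P = -11
  (1/3, 0) → P = 8/3
  (10/7, 0) → P = 80/7

At the optimal vertex, x = 0 and -7x - 10y = -10.
Solving simultaneously gives x = 0, y = 1.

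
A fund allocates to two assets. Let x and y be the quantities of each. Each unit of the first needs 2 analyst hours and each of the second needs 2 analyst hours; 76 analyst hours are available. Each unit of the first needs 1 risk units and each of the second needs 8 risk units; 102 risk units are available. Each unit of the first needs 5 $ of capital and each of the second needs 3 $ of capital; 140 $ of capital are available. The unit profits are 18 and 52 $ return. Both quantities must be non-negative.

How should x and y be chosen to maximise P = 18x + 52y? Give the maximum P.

x = 22, y = 10, maximum P = 916

The binding constraints are x + 8y = 102 and 5x + 3y = 140.
Solving simultaneously gives x = 22, y = 10.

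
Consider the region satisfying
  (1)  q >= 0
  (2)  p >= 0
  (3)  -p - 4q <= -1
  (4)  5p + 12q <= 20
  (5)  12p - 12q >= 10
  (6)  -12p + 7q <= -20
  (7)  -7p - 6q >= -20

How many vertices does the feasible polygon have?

Intersecting each pair of boundary lines and keeping only the points that satisfy every inequality leaves:
  (5/3, 0)
  (20/7, 0)
  (380/179, 140/179)
  (20/9, 20/27)

4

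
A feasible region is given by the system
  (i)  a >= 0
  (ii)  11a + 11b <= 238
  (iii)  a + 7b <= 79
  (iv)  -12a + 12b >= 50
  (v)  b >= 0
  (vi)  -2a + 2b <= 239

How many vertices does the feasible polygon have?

3

Intersecting each pair of boundary lines and keeping only the points that satisfy every inequality leaves:
  (0, 79/7)
  (0, 25/6)
  (299/48, 499/48)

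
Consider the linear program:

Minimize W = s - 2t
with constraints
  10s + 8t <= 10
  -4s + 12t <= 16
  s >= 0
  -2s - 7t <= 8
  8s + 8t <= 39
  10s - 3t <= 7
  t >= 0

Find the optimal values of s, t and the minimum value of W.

The binding constraints are 10s + 8t = 10 and s = 0.
Solving simultaneously gives s = 0, t = 5/4.

s = 0, t = 5/4, minimum W = -5/2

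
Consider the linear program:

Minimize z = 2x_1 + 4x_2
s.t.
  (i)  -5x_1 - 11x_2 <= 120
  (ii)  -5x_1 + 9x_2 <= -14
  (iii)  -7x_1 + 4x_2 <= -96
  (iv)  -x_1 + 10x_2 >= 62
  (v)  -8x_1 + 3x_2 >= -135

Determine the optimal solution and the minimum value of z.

At the optimal vertex, -7x_1 + 4x_2 = -96 and -x_1 + 10x_2 = 62.
Solving simultaneously gives x_1 = 604/33, x_2 = 265/33.

x_1 = 604/33, x_2 = 265/33, minimum z = 756/11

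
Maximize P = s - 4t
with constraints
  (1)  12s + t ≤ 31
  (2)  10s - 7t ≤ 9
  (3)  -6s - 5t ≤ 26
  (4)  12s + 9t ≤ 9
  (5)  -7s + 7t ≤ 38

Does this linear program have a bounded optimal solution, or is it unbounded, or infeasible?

bounded optimum

Extreme points and P = s - 4t:
  (-137/92, -157/46) → P = 1119/92
  (24/29, -3/29) → P = 36/29
  (-372/77, 46/77) → P = -556/77
  (-93/49, 173/49) → P = -785/49
The feasible region has finitely many vertices and no improving ray; the maximum is 1119/92 at (-137/92, -157/46).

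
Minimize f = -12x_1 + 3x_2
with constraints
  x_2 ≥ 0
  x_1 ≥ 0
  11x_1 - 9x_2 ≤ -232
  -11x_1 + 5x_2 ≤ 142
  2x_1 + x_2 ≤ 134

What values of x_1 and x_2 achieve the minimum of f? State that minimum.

x_1 = 974/29, x_2 = 1938/29, minimum f = -5874/29

Corner points and f = -12x_1 + 3x_2:
  (0, 232/9) → f = 232/3
  (0, 142/5) → f = 426/5
  (974/29, 1938/29) → f = -5874/29
  (176/7, 586/7) → f = -354/7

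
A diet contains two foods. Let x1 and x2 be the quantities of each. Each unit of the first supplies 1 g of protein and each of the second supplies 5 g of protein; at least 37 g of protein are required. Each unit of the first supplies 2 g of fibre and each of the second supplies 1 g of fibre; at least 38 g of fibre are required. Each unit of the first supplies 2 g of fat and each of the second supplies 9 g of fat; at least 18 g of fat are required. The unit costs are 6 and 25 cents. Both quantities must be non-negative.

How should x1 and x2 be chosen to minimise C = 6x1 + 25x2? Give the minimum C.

x1 = 17, x2 = 4, minimum C = 202

Vertices and C = 6x1 + 25x2:
  (0, 38) → C = 950
  (37, 0) → C = 222
  (17, 4) → C = 202
The feasible region is unbounded (it extends along (0, 1), (1, 0)), but C strictly increases along every unbounded feasible direction, so there is no improving ray and the minimum is attained at a vertex.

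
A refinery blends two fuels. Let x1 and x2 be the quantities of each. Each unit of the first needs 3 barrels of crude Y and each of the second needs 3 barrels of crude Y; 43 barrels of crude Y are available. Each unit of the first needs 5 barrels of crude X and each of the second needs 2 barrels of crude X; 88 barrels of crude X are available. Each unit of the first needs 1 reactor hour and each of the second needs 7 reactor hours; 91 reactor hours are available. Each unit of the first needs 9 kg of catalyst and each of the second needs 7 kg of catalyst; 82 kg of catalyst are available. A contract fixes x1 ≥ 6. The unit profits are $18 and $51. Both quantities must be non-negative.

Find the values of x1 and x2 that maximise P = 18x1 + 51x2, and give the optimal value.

x1 = 6, x2 = 4, maximum P = 312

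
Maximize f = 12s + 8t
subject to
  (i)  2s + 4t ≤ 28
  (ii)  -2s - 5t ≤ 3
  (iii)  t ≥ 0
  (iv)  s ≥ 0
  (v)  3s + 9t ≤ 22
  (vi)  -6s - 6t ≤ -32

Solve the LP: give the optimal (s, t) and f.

Corner points and f = 12s + 8t:
  (22/3, 0) → f = 88
  (16/3, 0) → f = 64
  (13/3, 1) → f = 60

The binding constraints are t = 0 and 3s + 9t = 22.
Solving simultaneously gives s = 22/3, t = 0.

s = 22/3, t = 0, maximum f = 88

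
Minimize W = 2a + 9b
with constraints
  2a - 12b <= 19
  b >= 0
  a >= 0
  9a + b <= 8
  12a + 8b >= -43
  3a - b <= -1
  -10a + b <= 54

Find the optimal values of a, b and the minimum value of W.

Extreme points and W = 2a + 9b:
  (0, 8) → W = 72
  (0, 1) → W = 9
  (7/12, 11/4) → W = 311/12

The binding constraints are a = 0 and 3a - b = -1.
Solving simultaneously gives a = 0, b = 1.

a = 0, b = 1, minimum W = 9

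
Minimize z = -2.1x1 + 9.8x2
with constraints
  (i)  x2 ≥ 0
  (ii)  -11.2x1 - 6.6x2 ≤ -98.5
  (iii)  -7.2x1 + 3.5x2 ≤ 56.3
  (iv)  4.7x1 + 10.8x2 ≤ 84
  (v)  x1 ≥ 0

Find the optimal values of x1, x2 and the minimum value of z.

Corner points and z = -2.1x1 + 9.8x2:
  (985/112, 0) → z = -591/32
  (840/47, 0) → z = -1764/47
  (8490/1499, 47785/8994) → z = 361319/8994

x1 = 840/47, x2 = 0, minimum z = -1764/47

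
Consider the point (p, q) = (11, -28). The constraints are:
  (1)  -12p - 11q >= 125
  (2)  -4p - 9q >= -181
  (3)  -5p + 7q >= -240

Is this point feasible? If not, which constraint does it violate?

not feasible — violates (3)

Constraint (3): -5p + 7q = -251, which is not ≥ -240. All other constraints are satisfied.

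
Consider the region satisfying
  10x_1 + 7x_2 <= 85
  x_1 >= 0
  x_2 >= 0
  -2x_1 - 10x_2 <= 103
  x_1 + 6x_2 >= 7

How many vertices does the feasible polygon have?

Pairwise boundary intersections that survive every other constraint:
  (0, 85/7)
  (17/2, 0)
  (0, 7/6)
  (7, 0)

4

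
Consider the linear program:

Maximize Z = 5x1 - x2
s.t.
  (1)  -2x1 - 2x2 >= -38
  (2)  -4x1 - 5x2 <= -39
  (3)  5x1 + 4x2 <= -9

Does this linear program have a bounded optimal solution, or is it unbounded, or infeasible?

Corner points and Z = 5x1 - x2:
  (-85, 104) → Z = -529
  (-67/3, 77/3) → Z = -412/3
The feasible region has finitely many vertices and no improving ray; the maximum is -412/3 at (-67/3, 77/3).

bounded optimum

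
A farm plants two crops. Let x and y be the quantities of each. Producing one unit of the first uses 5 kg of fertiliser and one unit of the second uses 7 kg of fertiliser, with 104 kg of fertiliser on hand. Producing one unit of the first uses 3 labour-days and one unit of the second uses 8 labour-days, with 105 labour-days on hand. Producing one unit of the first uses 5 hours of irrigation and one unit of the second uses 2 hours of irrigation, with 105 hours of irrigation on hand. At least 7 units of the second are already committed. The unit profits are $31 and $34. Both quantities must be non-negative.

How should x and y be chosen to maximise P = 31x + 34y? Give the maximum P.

x = 11, y = 7, maximum P = 579

Extreme points and P = 31x + 34y:
  (0, 105/8) → P = 1785/4
  (0, 7) → P = 238
  (97/19, 213/19) → P = 10249/19
  (11, 7) → P = 579

The binding constraints are 5x + 7y = 104 and y = 7.
Solving simultaneously gives x = 11, y = 7.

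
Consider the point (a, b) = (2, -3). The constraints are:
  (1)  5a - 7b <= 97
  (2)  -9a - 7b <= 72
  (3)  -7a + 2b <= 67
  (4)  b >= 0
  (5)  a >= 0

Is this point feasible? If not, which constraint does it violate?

Constraint (4): b = -3, which is not ≥ 0. All other constraints are satisfied.

not feasible — violates (4)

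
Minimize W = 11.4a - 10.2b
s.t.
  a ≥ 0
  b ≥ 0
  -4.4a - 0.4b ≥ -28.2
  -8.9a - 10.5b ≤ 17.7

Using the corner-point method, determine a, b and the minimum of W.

a = 0, b = 70.5, minimum W = -719.1

Feasible corners and W = 11.4a - 10.2b:
  (0, 0) → W = 0
  (0, 141/2) → W = -7191/10
  (141/22, 0) → W = 8037/110

The optimum lies where a = 0 and -4.4a - 0.4b = -28.2.
Solving simultaneously gives a = 0, b = 141/2.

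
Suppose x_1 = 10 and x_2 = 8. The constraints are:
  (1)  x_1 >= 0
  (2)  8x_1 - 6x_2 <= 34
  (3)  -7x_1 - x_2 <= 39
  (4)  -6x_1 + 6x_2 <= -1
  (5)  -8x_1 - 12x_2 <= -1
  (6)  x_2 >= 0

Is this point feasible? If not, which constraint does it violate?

feasible

(1): 10 ≥ 0 ✓
(2): 32 ≤ 34 ✓
(3): -78 ≤ 39 ✓
(4): -12 ≤ -1 ✓
(5): -176 ≤ -1 ✓
(6): 8 ≥ 0 ✓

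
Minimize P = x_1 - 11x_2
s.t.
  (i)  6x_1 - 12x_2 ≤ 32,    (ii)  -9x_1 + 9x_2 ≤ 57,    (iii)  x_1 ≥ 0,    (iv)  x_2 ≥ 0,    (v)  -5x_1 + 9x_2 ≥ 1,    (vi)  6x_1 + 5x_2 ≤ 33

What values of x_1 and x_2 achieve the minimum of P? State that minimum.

Extreme points and P = x_1 - 11x_2:
  (0, 19/3) → P = -209/3
  (4/33, 71/11) → P = -2339/33
  (0, 1/9) → P = -11/9
  (292/79, 171/79) → P = -1589/79

At the optimal vertex, -9x_1 + 9x_2 = 57 and 6x_1 + 5x_2 = 33.
Solving simultaneously gives x_1 = 4/33, x_2 = 71/11.

x_1 = 4/33, x_2 = 71/11, minimum P = -2339/33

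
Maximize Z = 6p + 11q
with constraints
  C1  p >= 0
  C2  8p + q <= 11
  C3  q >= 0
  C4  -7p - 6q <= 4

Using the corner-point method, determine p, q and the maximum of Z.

Corner points and Z = 6p + 11q:
  (0, 11) → Z = 121
  (0, 0) → Z = 0
  (11/8, 0) → Z = 33/4

The optimum lies where p = 0 and 8p + q = 11.
Solving simultaneously gives p = 0, q = 11.

p = 0, q = 11, maximum Z = 121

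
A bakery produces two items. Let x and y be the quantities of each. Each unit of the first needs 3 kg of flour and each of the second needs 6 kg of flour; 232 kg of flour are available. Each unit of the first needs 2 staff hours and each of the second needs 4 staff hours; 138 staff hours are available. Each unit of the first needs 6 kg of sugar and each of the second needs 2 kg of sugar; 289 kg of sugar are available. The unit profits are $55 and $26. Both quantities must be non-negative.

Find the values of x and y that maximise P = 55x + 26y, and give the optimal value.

Vertices and P = 55x + 26y:
  (0, 0) → P = 0
  (0, 69/2) → P = 897
  (289/6, 0) → P = 15895/6
  (44, 25/2) → P = 2745

The optimum lies where 2x + 4y = 138 and 6x + 2y = 289.
Solving simultaneously gives x = 44, y = 25/2.

x = 44, y = 25/2, maximum P = 2745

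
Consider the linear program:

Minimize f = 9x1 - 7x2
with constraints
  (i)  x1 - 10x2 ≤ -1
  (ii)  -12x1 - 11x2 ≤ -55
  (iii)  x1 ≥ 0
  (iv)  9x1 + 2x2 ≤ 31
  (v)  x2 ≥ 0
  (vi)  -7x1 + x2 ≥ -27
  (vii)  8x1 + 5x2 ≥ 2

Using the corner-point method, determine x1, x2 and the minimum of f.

x1 = 0, x2 = 31/2, minimum f = -217/2

Corner points and f = 9x1 - 7x2:
  (0, 5) → f = -35
  (77/25, 41/25) → f = 406/25
  (0, 31/2) → f = -217/2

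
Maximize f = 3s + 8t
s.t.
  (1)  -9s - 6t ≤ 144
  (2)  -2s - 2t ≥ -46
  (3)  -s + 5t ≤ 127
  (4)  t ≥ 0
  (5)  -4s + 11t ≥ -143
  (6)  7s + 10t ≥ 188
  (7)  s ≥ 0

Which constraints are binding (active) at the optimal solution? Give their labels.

Feasible corners and f = 3s + 8t:
  (14, 9) → f = 114
  (0, 23) → f = 184
  (0, 94/5) → f = 752/5

The maximum is at (0, 23). Substituting into each constraint, equality holds for (2) and (7); the remaining constraints have slack.

(2) and (7)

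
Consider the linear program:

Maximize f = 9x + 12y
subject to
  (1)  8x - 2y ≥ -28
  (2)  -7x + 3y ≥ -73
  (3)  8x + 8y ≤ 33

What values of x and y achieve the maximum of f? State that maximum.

Extreme points and f = 9x + 12y:
  (-23, -78) → f = -1143
  (-79/40, 61/10) → f = 2217/40
  (683/80, -353/80) → f = 1911/80

x = -79/40, y = 61/10, maximum f = 2217/40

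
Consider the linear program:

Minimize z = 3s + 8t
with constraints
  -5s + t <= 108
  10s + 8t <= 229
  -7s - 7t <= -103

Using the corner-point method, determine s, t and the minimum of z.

s = 779/14, t = -573/14, minimum z = -321/2

Feasible corners and z = 3s + 8t:
  (-127/10, 89/2) → z = 3179/10
  (-653/42, 1271/42) → z = 8209/42
  (779/14, -573/14) → z = -321/2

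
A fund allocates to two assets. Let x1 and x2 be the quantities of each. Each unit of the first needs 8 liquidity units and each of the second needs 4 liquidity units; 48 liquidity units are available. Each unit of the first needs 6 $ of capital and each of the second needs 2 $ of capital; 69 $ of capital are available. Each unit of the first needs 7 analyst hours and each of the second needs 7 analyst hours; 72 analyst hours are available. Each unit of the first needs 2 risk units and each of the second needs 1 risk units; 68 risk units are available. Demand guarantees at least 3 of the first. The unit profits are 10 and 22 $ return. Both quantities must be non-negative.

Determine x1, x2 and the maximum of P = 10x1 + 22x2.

x1 = 3, x2 = 6, maximum P = 162

Vertices and P = 10x1 + 22x2:
  (6, 0) → P = 60
  (3, 0) → P = 30
  (3, 6) → P = 162

At the optimal vertex, 8x1 + 4x2 = 48 and x1 = 3.
Solving simultaneously gives x1 = 3, x2 = 6.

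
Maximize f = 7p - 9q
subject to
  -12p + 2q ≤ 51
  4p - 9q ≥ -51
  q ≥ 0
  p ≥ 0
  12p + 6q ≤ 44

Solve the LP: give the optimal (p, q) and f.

p = 11/3, q = 0, maximum f = 77/3

The binding constraints are q = 0 and 12p + 6q = 44.
Solving simultaneously gives p = 11/3, q = 0.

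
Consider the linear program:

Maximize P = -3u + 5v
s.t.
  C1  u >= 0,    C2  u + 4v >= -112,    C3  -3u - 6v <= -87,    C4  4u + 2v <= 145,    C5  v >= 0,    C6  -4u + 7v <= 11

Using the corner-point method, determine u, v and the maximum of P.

Vertices and P = -3u + 5v:
  (29, 0) → P = -87
  (181/15, 127/15) → P = 92/15
  (145/4, 0) → P = -435/4
  (331/12, 52/3) → P = 47/12

u = 181/15, v = 127/15, maximum P = 92/15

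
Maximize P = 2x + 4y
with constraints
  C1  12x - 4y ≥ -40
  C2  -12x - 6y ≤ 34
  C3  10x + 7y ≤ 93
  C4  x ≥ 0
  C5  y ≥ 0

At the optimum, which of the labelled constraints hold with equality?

Extreme points and P = 2x + 4y:
  (23/31, 379/31) → P = 1562/31
  (0, 10) → P = 40
  (93/10, 0) → P = 93/5
  (0, 0) → P = 0

The maximum is at (23/31, 379/31). Substituting into each constraint, equality holds for C1 and C3; the remaining constraints have slack.

C1 and C3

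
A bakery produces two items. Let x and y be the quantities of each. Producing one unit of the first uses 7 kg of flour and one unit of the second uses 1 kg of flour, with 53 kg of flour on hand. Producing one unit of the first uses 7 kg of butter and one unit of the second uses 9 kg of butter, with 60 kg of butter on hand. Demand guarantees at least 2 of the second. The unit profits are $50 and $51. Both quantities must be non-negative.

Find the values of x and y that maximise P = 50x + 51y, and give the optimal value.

x = 6, y = 2, maximum P = 402

At the optimal vertex, 7x + 9y = 60 and y = 2.
Solving simultaneously gives x = 6, y = 2.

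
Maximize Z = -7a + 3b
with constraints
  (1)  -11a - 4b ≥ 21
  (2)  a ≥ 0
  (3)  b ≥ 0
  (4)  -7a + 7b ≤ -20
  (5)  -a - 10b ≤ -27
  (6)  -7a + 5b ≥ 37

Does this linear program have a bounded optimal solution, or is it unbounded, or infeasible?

infeasible

The boundaries -a - 10b = -27 and -7a + 5b = 37 meet at (-47/15, 226/75), but that point violates a ≥ 0. Every candidate vertex is excluded by some other constraint, so the feasible region is empty.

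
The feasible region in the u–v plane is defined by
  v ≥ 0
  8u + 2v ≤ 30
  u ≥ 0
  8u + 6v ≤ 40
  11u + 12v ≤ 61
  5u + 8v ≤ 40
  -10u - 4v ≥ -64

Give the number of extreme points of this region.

5

The feasible vertices (each the meet of two boundaries and inside every other half-plane) are:
  (15/4, 0)
  (0, 0)
  (119/37, 79/37)
  (0, 5)
  (2/7, 135/28)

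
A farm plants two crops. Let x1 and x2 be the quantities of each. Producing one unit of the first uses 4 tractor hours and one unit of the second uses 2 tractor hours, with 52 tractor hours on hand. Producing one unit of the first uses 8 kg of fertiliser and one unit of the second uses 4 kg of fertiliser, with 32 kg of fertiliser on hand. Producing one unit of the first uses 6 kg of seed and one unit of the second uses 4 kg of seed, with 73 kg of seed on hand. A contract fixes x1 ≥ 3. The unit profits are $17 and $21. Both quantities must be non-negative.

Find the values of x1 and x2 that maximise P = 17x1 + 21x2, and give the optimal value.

x1 = 3, x2 = 2, maximum P = 93

Extreme points and P = 17x1 + 21x2:
  (4, 0) → P = 68
  (3, 0) → P = 51
  (3, 2) → P = 93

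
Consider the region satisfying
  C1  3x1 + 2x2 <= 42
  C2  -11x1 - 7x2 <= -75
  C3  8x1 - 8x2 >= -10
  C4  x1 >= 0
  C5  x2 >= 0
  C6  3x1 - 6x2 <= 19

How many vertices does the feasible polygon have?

Intersecting each pair of boundary lines and keeping only the points that satisfy every inequality leaves:
  (79/10, 183/20)
  (145/12, 23/8)
  (265/72, 355/72)
  (583/87, 16/87)

4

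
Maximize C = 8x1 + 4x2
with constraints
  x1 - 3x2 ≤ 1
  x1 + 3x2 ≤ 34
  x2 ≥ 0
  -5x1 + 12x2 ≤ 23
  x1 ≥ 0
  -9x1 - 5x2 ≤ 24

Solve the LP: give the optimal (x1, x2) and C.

Extreme points and C = 8x1 + 4x2:
  (35/2, 11/2) → C = 162
  (1, 0) → C = 8
  (113/9, 193/27) → C = 3484/27
  (0, 0) → C = 0
  (0, 23/12) → C = 23/3

The binding constraints are x1 - 3x2 = 1 and x1 + 3x2 = 34.
Solving simultaneously gives x1 = 35/2, x2 = 11/2.

x1 = 35/2, x2 = 11/2, maximum C = 162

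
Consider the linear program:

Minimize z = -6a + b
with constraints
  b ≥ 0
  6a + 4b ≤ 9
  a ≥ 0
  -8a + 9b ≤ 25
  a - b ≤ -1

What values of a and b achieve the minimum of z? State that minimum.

Corner points and z = -6a + b:
  (0, 9/4) → z = 9/4
  (1/2, 3/2) → z = -3/2
  (0, 1) → z = 1

a = 1/2, b = 3/2, minimum z = -3/2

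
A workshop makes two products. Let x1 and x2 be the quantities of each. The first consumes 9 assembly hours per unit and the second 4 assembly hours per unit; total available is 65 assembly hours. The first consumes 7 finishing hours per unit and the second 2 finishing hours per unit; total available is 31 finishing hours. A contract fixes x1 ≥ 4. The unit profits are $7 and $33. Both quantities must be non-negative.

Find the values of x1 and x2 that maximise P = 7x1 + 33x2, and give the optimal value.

x1 = 4, x2 = 3/2, maximum P = 155/2

Vertices and P = 7x1 + 33x2:
  (31/7, 0) → P = 31
  (4, 0) → P = 28
  (4, 3/2) → P = 155/2

At the optimal vertex, 7x1 + 2x2 = 31 and x1 = 4.
Solving simultaneously gives x1 = 4, x2 = 3/2.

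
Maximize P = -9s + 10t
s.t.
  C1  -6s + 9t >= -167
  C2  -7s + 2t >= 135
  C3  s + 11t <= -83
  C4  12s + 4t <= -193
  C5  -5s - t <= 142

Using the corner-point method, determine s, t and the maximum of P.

s = -493/18, t = -91/18, maximum P = 3527/18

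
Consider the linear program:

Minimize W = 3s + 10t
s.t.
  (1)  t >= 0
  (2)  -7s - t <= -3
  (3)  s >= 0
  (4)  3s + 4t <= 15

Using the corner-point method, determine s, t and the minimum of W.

s = 3/7, t = 0, minimum W = 9/7

Vertices and W = 3s + 10t:
  (3/7, 0) → W = 9/7
  (5, 0) → W = 15
  (0, 3) → W = 30
  (0, 15/4) → W = 75/2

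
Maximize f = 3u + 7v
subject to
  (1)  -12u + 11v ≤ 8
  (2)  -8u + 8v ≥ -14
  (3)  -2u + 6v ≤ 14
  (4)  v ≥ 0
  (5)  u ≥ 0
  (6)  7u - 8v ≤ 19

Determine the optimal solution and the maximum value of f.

u = 49/8, v = 35/8, maximum f = 49

Corner points and f = 3u + 7v:
  (53/25, 76/25) → f = 691/25
  (0, 8/11) → f = 56/11
  (49/8, 35/8) → f = 49
  (7/4, 0) → f = 21/4
  (0, 0) → f = 0

At the optimal vertex, -8u + 8v = -14 and -2u + 6v = 14.
Solving simultaneously gives u = 49/8, v = 35/8.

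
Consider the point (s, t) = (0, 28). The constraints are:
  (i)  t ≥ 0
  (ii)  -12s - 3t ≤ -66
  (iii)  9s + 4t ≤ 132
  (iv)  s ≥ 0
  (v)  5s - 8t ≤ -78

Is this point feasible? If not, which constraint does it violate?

(i): 28 ≥ 0 ✓
(ii): -84 ≤ -66 ✓
(iii): 112 ≤ 132 ✓
(iv): 0 ≥ 0 ✓
(v): -224 ≤ -78 ✓

feasible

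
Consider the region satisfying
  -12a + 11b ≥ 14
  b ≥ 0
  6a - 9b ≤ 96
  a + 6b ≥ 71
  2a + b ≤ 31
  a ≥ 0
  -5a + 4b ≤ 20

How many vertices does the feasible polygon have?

Intersecting each pair of boundary lines and keeping only the points that satisfy every inequality leaves:
  (697/83, 866/83)
  (327/34, 200/17)
  (82/17, 375/34)
  (8, 15)

4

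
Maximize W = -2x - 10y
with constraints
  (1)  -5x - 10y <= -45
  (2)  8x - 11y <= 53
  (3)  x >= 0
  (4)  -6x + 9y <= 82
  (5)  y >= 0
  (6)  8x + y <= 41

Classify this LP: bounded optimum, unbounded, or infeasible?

Extreme points and W = -2x - 10y:
  (0, 9/2) → W = -45
  (73/15, 31/15) → W = -152/5
  (0, 82/9) → W = -820/9
  (287/78, 451/39) → W = -123
The feasible region has finitely many vertices and no improving ray; the maximum is -152/5 at (73/15, 31/15).

bounded optimum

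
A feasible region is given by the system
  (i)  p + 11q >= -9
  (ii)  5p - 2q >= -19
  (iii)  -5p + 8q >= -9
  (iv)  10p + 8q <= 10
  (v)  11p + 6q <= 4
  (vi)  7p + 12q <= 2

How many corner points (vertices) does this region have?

5

The feasible vertices (each the meet of two boundaries and inside every other half-plane) are:
  (-227/57, -26/57)
  (3/7, -6/7)
  (-112/37, 143/74)
  (43/59, -79/118)
  (2/5, -1/15)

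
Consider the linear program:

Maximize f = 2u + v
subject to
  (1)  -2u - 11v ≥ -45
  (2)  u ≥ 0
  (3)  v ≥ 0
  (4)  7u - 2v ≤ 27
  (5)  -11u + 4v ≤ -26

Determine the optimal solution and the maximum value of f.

The binding constraints are -2u - 11v = -45 and 7u - 2v = 27.
Solving simultaneously gives u = 43/9, v = 29/9.

u = 43/9, v = 29/9, maximum f = 115/9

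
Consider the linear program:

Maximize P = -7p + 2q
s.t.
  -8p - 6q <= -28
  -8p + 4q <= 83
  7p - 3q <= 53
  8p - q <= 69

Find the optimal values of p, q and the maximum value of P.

Extreme points and P = -7p + 2q:
  (-193/40, 111/10) → P = 2239/40
  (67/11, -38/11) → P = -545/11
  (359/24, 152/3) → P = -27/8
  (154/17, 59/17) → P = -960/17

The optimum lies where -8p - 6q = -28 and -8p + 4q = 83.
Solving simultaneously gives p = -193/40, q = 111/10.

p = -193/40, q = 111/10, maximum P = 2239/40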